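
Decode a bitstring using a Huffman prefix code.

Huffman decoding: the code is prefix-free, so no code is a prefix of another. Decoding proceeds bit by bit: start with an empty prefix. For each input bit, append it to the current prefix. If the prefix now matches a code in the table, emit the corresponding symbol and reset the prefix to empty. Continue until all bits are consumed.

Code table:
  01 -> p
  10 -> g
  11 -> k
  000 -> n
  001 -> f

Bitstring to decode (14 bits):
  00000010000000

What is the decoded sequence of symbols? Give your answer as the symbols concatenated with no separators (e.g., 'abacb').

Bit 0: prefix='0' (no match yet)
Bit 1: prefix='00' (no match yet)
Bit 2: prefix='000' -> emit 'n', reset
Bit 3: prefix='0' (no match yet)
Bit 4: prefix='00' (no match yet)
Bit 5: prefix='000' -> emit 'n', reset
Bit 6: prefix='1' (no match yet)
Bit 7: prefix='10' -> emit 'g', reset
Bit 8: prefix='0' (no match yet)
Bit 9: prefix='00' (no match yet)
Bit 10: prefix='000' -> emit 'n', reset
Bit 11: prefix='0' (no match yet)
Bit 12: prefix='00' (no match yet)
Bit 13: prefix='000' -> emit 'n', reset

Answer: nngnn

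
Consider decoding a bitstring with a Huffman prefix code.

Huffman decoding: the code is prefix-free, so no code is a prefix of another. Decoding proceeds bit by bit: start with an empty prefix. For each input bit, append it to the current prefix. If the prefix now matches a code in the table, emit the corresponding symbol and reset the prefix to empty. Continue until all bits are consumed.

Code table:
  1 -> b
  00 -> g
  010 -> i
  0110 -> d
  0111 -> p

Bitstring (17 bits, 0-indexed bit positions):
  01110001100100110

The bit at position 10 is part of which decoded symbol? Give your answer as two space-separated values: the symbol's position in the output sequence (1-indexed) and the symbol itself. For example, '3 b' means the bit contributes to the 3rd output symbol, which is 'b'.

Answer: 4 i

Derivation:
Bit 0: prefix='0' (no match yet)
Bit 1: prefix='01' (no match yet)
Bit 2: prefix='011' (no match yet)
Bit 3: prefix='0111' -> emit 'p', reset
Bit 4: prefix='0' (no match yet)
Bit 5: prefix='00' -> emit 'g', reset
Bit 6: prefix='0' (no match yet)
Bit 7: prefix='01' (no match yet)
Bit 8: prefix='011' (no match yet)
Bit 9: prefix='0110' -> emit 'd', reset
Bit 10: prefix='0' (no match yet)
Bit 11: prefix='01' (no match yet)
Bit 12: prefix='010' -> emit 'i', reset
Bit 13: prefix='0' (no match yet)
Bit 14: prefix='01' (no match yet)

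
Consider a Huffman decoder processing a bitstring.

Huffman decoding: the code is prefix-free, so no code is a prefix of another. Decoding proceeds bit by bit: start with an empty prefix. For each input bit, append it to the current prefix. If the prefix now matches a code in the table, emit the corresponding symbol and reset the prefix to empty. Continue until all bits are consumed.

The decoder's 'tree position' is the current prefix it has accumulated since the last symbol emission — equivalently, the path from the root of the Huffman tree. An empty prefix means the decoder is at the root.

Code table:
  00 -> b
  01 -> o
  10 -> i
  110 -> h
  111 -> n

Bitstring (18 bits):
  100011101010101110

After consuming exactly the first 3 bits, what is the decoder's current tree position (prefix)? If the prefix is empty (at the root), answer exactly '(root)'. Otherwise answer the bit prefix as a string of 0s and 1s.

Answer: 0

Derivation:
Bit 0: prefix='1' (no match yet)
Bit 1: prefix='10' -> emit 'i', reset
Bit 2: prefix='0' (no match yet)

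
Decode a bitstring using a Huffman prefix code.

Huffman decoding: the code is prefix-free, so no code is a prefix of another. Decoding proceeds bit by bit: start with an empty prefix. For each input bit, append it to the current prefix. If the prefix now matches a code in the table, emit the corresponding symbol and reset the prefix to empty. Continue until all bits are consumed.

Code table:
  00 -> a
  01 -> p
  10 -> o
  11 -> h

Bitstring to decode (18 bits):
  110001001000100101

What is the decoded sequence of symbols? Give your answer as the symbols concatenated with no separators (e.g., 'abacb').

Bit 0: prefix='1' (no match yet)
Bit 1: prefix='11' -> emit 'h', reset
Bit 2: prefix='0' (no match yet)
Bit 3: prefix='00' -> emit 'a', reset
Bit 4: prefix='0' (no match yet)
Bit 5: prefix='01' -> emit 'p', reset
Bit 6: prefix='0' (no match yet)
Bit 7: prefix='00' -> emit 'a', reset
Bit 8: prefix='1' (no match yet)
Bit 9: prefix='10' -> emit 'o', reset
Bit 10: prefix='0' (no match yet)
Bit 11: prefix='00' -> emit 'a', reset
Bit 12: prefix='1' (no match yet)
Bit 13: prefix='10' -> emit 'o', reset
Bit 14: prefix='0' (no match yet)
Bit 15: prefix='01' -> emit 'p', reset
Bit 16: prefix='0' (no match yet)
Bit 17: prefix='01' -> emit 'p', reset

Answer: hapaoaopp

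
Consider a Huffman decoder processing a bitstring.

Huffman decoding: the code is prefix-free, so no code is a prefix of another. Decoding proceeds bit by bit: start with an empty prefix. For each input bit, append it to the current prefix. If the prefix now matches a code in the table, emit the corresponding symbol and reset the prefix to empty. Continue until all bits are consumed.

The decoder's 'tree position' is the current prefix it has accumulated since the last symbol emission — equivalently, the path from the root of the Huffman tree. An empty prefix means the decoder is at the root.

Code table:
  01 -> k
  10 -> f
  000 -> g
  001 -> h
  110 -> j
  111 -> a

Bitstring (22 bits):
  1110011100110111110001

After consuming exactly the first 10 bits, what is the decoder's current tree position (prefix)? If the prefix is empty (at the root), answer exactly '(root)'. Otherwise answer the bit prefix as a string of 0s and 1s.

Bit 0: prefix='1' (no match yet)
Bit 1: prefix='11' (no match yet)
Bit 2: prefix='111' -> emit 'a', reset
Bit 3: prefix='0' (no match yet)
Bit 4: prefix='00' (no match yet)
Bit 5: prefix='001' -> emit 'h', reset
Bit 6: prefix='1' (no match yet)
Bit 7: prefix='11' (no match yet)
Bit 8: prefix='110' -> emit 'j', reset
Bit 9: prefix='0' (no match yet)

Answer: 0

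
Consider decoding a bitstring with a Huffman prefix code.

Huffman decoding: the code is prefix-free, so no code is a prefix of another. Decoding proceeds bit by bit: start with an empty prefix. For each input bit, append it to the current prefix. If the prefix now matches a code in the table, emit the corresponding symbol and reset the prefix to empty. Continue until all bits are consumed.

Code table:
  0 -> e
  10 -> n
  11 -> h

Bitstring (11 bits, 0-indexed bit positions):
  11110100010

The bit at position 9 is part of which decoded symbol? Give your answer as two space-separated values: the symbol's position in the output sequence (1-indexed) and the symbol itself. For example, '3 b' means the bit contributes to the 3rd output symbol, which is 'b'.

Bit 0: prefix='1' (no match yet)
Bit 1: prefix='11' -> emit 'h', reset
Bit 2: prefix='1' (no match yet)
Bit 3: prefix='11' -> emit 'h', reset
Bit 4: prefix='0' -> emit 'e', reset
Bit 5: prefix='1' (no match yet)
Bit 6: prefix='10' -> emit 'n', reset
Bit 7: prefix='0' -> emit 'e', reset
Bit 8: prefix='0' -> emit 'e', reset
Bit 9: prefix='1' (no match yet)
Bit 10: prefix='10' -> emit 'n', reset

Answer: 7 n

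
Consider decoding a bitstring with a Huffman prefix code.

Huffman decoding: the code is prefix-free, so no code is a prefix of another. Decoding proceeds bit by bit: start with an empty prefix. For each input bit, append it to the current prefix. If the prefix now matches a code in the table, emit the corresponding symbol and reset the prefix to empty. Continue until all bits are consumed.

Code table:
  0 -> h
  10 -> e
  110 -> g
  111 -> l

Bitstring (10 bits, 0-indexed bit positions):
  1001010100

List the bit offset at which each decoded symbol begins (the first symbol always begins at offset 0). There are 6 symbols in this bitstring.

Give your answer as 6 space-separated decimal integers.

Bit 0: prefix='1' (no match yet)
Bit 1: prefix='10' -> emit 'e', reset
Bit 2: prefix='0' -> emit 'h', reset
Bit 3: prefix='1' (no match yet)
Bit 4: prefix='10' -> emit 'e', reset
Bit 5: prefix='1' (no match yet)
Bit 6: prefix='10' -> emit 'e', reset
Bit 7: prefix='1' (no match yet)
Bit 8: prefix='10' -> emit 'e', reset
Bit 9: prefix='0' -> emit 'h', reset

Answer: 0 2 3 5 7 9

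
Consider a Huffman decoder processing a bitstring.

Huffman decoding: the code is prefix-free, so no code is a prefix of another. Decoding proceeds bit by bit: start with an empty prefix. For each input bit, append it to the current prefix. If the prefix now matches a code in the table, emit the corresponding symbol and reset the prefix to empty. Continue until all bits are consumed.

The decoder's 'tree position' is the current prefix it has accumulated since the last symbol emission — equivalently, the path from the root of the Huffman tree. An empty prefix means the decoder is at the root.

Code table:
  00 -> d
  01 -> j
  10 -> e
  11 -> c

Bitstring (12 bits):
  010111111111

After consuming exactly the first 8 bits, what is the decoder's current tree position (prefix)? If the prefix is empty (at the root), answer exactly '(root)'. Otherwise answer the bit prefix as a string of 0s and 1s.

Bit 0: prefix='0' (no match yet)
Bit 1: prefix='01' -> emit 'j', reset
Bit 2: prefix='0' (no match yet)
Bit 3: prefix='01' -> emit 'j', reset
Bit 4: prefix='1' (no match yet)
Bit 5: prefix='11' -> emit 'c', reset
Bit 6: prefix='1' (no match yet)
Bit 7: prefix='11' -> emit 'c', reset

Answer: (root)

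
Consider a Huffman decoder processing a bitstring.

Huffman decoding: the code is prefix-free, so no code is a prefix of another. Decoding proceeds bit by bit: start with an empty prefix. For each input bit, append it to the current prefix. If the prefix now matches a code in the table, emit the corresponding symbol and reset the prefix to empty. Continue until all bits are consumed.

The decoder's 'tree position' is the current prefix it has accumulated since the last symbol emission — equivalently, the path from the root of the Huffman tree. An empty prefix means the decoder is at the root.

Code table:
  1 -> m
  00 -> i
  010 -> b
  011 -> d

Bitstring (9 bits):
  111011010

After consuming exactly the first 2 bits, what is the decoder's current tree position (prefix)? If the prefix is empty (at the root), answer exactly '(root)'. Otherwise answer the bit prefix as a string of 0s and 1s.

Bit 0: prefix='1' -> emit 'm', reset
Bit 1: prefix='1' -> emit 'm', reset

Answer: (root)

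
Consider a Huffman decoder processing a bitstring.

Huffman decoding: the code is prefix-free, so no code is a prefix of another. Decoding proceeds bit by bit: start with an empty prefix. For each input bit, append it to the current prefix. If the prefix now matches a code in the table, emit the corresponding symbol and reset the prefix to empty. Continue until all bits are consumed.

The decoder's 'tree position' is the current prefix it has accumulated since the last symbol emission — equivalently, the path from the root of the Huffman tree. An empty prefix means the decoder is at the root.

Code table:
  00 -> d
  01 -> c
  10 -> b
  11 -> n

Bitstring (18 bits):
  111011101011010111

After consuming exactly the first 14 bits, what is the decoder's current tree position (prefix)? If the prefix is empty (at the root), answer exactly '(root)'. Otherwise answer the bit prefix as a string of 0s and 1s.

Bit 0: prefix='1' (no match yet)
Bit 1: prefix='11' -> emit 'n', reset
Bit 2: prefix='1' (no match yet)
Bit 3: prefix='10' -> emit 'b', reset
Bit 4: prefix='1' (no match yet)
Bit 5: prefix='11' -> emit 'n', reset
Bit 6: prefix='1' (no match yet)
Bit 7: prefix='10' -> emit 'b', reset
Bit 8: prefix='1' (no match yet)
Bit 9: prefix='10' -> emit 'b', reset
Bit 10: prefix='1' (no match yet)
Bit 11: prefix='11' -> emit 'n', reset
Bit 12: prefix='0' (no match yet)
Bit 13: prefix='01' -> emit 'c', reset

Answer: (root)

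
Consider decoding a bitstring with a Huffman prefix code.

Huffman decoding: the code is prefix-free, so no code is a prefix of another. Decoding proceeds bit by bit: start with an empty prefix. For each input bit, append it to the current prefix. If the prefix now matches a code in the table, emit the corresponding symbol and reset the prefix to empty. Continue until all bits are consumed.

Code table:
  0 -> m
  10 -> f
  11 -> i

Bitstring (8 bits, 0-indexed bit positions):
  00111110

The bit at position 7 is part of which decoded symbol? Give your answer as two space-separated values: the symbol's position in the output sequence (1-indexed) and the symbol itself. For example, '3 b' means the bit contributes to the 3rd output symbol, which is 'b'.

Answer: 5 f

Derivation:
Bit 0: prefix='0' -> emit 'm', reset
Bit 1: prefix='0' -> emit 'm', reset
Bit 2: prefix='1' (no match yet)
Bit 3: prefix='11' -> emit 'i', reset
Bit 4: prefix='1' (no match yet)
Bit 5: prefix='11' -> emit 'i', reset
Bit 6: prefix='1' (no match yet)
Bit 7: prefix='10' -> emit 'f', reset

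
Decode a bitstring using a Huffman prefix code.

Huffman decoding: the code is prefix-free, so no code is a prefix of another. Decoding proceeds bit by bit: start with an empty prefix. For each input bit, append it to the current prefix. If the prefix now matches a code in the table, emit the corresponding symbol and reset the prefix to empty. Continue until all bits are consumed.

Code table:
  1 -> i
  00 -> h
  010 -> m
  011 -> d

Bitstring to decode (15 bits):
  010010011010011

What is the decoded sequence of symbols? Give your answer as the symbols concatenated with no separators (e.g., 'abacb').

Bit 0: prefix='0' (no match yet)
Bit 1: prefix='01' (no match yet)
Bit 2: prefix='010' -> emit 'm', reset
Bit 3: prefix='0' (no match yet)
Bit 4: prefix='01' (no match yet)
Bit 5: prefix='010' -> emit 'm', reset
Bit 6: prefix='0' (no match yet)
Bit 7: prefix='01' (no match yet)
Bit 8: prefix='011' -> emit 'd', reset
Bit 9: prefix='0' (no match yet)
Bit 10: prefix='01' (no match yet)
Bit 11: prefix='010' -> emit 'm', reset
Bit 12: prefix='0' (no match yet)
Bit 13: prefix='01' (no match yet)
Bit 14: prefix='011' -> emit 'd', reset

Answer: mmdmd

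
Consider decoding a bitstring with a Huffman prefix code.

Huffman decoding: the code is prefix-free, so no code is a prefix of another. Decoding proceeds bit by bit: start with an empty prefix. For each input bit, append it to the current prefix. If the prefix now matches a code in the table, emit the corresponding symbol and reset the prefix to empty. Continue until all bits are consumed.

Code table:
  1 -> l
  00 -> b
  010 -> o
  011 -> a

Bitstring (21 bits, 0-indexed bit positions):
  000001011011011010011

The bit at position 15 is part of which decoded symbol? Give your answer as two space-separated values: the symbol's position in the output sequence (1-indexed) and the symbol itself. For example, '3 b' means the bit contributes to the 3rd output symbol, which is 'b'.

Answer: 8 o

Derivation:
Bit 0: prefix='0' (no match yet)
Bit 1: prefix='00' -> emit 'b', reset
Bit 2: prefix='0' (no match yet)
Bit 3: prefix='00' -> emit 'b', reset
Bit 4: prefix='0' (no match yet)
Bit 5: prefix='01' (no match yet)
Bit 6: prefix='010' -> emit 'o', reset
Bit 7: prefix='1' -> emit 'l', reset
Bit 8: prefix='1' -> emit 'l', reset
Bit 9: prefix='0' (no match yet)
Bit 10: prefix='01' (no match yet)
Bit 11: prefix='011' -> emit 'a', reset
Bit 12: prefix='0' (no match yet)
Bit 13: prefix='01' (no match yet)
Bit 14: prefix='011' -> emit 'a', reset
Bit 15: prefix='0' (no match yet)
Bit 16: prefix='01' (no match yet)
Bit 17: prefix='010' -> emit 'o', reset
Bit 18: prefix='0' (no match yet)
Bit 19: prefix='01' (no match yet)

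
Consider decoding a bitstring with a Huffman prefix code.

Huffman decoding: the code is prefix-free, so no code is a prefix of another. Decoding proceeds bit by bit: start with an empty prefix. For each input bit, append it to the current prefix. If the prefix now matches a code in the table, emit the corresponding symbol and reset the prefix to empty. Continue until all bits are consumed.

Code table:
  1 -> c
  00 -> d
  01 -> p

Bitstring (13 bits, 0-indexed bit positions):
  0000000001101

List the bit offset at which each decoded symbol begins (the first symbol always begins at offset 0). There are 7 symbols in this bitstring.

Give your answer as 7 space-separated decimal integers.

Bit 0: prefix='0' (no match yet)
Bit 1: prefix='00' -> emit 'd', reset
Bit 2: prefix='0' (no match yet)
Bit 3: prefix='00' -> emit 'd', reset
Bit 4: prefix='0' (no match yet)
Bit 5: prefix='00' -> emit 'd', reset
Bit 6: prefix='0' (no match yet)
Bit 7: prefix='00' -> emit 'd', reset
Bit 8: prefix='0' (no match yet)
Bit 9: prefix='01' -> emit 'p', reset
Bit 10: prefix='1' -> emit 'c', reset
Bit 11: prefix='0' (no match yet)
Bit 12: prefix='01' -> emit 'p', reset

Answer: 0 2 4 6 8 10 11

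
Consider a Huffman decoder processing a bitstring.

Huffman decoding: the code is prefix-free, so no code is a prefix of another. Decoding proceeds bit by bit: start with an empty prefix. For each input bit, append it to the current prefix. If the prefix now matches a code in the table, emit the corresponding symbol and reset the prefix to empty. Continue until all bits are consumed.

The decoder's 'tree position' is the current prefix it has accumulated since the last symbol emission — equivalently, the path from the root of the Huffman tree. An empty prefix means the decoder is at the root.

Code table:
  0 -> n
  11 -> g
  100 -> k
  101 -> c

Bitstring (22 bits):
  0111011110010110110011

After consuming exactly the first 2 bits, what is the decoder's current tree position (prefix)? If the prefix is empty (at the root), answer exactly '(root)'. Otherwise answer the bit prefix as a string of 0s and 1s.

Answer: 1

Derivation:
Bit 0: prefix='0' -> emit 'n', reset
Bit 1: prefix='1' (no match yet)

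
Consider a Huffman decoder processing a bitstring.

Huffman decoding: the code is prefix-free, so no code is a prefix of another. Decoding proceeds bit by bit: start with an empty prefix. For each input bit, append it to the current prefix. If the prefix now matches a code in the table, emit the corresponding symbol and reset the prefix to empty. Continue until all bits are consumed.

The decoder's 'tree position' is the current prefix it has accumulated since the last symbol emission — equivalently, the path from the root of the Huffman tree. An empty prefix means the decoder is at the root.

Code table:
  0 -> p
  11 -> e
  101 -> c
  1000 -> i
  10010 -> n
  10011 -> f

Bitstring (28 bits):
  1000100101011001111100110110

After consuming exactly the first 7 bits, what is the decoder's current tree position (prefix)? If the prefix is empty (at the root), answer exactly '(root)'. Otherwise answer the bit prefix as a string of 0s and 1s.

Bit 0: prefix='1' (no match yet)
Bit 1: prefix='10' (no match yet)
Bit 2: prefix='100' (no match yet)
Bit 3: prefix='1000' -> emit 'i', reset
Bit 4: prefix='1' (no match yet)
Bit 5: prefix='10' (no match yet)
Bit 6: prefix='100' (no match yet)

Answer: 100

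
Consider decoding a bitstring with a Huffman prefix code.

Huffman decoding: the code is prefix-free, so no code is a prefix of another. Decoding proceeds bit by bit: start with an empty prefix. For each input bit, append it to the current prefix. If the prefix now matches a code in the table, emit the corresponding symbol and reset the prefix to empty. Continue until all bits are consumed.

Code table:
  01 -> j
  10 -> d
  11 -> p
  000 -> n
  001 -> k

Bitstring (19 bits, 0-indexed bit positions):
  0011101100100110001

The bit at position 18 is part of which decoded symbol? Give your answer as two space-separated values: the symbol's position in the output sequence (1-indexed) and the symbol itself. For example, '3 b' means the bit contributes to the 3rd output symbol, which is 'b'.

Bit 0: prefix='0' (no match yet)
Bit 1: prefix='00' (no match yet)
Bit 2: prefix='001' -> emit 'k', reset
Bit 3: prefix='1' (no match yet)
Bit 4: prefix='11' -> emit 'p', reset
Bit 5: prefix='0' (no match yet)
Bit 6: prefix='01' -> emit 'j', reset
Bit 7: prefix='1' (no match yet)
Bit 8: prefix='10' -> emit 'd', reset
Bit 9: prefix='0' (no match yet)
Bit 10: prefix='01' -> emit 'j', reset
Bit 11: prefix='0' (no match yet)
Bit 12: prefix='00' (no match yet)
Bit 13: prefix='001' -> emit 'k', reset
Bit 14: prefix='1' (no match yet)
Bit 15: prefix='10' -> emit 'd', reset
Bit 16: prefix='0' (no match yet)
Bit 17: prefix='00' (no match yet)
Bit 18: prefix='001' -> emit 'k', reset

Answer: 8 k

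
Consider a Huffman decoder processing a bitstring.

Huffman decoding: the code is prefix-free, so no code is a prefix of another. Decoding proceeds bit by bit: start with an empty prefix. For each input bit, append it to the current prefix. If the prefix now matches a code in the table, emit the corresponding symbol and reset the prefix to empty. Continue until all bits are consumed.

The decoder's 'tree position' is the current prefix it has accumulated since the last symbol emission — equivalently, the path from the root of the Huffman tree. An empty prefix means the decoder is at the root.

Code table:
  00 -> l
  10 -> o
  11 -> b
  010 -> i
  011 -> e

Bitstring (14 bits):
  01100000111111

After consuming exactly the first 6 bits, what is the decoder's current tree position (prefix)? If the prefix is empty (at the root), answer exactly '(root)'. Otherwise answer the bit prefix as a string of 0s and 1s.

Answer: 0

Derivation:
Bit 0: prefix='0' (no match yet)
Bit 1: prefix='01' (no match yet)
Bit 2: prefix='011' -> emit 'e', reset
Bit 3: prefix='0' (no match yet)
Bit 4: prefix='00' -> emit 'l', reset
Bit 5: prefix='0' (no match yet)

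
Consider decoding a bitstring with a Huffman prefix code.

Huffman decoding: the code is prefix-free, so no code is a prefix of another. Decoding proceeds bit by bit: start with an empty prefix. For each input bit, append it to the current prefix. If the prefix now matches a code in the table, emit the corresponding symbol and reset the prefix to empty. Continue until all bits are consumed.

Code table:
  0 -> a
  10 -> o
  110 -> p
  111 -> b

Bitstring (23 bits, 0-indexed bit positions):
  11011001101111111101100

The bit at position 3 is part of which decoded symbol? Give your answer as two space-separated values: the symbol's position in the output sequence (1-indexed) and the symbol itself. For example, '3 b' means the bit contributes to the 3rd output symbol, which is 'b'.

Answer: 2 p

Derivation:
Bit 0: prefix='1' (no match yet)
Bit 1: prefix='11' (no match yet)
Bit 2: prefix='110' -> emit 'p', reset
Bit 3: prefix='1' (no match yet)
Bit 4: prefix='11' (no match yet)
Bit 5: prefix='110' -> emit 'p', reset
Bit 6: prefix='0' -> emit 'a', reset
Bit 7: prefix='1' (no match yet)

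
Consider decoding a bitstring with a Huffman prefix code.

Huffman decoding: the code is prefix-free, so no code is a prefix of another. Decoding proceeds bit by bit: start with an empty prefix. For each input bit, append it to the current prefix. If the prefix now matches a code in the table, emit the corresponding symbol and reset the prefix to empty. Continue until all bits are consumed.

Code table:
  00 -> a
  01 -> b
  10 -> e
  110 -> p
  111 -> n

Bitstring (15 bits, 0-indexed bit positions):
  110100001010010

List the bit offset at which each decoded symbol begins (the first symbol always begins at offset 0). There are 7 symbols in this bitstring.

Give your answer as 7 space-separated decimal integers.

Bit 0: prefix='1' (no match yet)
Bit 1: prefix='11' (no match yet)
Bit 2: prefix='110' -> emit 'p', reset
Bit 3: prefix='1' (no match yet)
Bit 4: prefix='10' -> emit 'e', reset
Bit 5: prefix='0' (no match yet)
Bit 6: prefix='00' -> emit 'a', reset
Bit 7: prefix='0' (no match yet)
Bit 8: prefix='01' -> emit 'b', reset
Bit 9: prefix='0' (no match yet)
Bit 10: prefix='01' -> emit 'b', reset
Bit 11: prefix='0' (no match yet)
Bit 12: prefix='00' -> emit 'a', reset
Bit 13: prefix='1' (no match yet)
Bit 14: prefix='10' -> emit 'e', reset

Answer: 0 3 5 7 9 11 13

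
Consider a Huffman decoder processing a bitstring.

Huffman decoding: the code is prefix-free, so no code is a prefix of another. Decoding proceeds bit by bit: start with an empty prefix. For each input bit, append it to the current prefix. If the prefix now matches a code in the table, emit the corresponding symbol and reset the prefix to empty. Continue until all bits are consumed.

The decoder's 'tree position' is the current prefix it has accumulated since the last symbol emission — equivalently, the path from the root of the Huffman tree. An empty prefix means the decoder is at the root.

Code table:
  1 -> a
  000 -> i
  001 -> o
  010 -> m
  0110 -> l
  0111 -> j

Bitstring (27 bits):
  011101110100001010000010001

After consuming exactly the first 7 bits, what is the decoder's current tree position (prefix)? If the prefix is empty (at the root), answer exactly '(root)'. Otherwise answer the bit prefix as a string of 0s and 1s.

Bit 0: prefix='0' (no match yet)
Bit 1: prefix='01' (no match yet)
Bit 2: prefix='011' (no match yet)
Bit 3: prefix='0111' -> emit 'j', reset
Bit 4: prefix='0' (no match yet)
Bit 5: prefix='01' (no match yet)
Bit 6: prefix='011' (no match yet)

Answer: 011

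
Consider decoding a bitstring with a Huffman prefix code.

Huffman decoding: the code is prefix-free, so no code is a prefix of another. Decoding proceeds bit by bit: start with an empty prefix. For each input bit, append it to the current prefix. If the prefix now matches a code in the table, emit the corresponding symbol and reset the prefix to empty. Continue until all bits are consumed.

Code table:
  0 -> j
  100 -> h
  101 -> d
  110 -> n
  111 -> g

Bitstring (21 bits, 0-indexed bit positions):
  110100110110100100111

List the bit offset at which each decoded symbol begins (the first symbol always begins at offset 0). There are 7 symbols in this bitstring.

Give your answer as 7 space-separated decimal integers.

Answer: 0 3 6 9 12 15 18

Derivation:
Bit 0: prefix='1' (no match yet)
Bit 1: prefix='11' (no match yet)
Bit 2: prefix='110' -> emit 'n', reset
Bit 3: prefix='1' (no match yet)
Bit 4: prefix='10' (no match yet)
Bit 5: prefix='100' -> emit 'h', reset
Bit 6: prefix='1' (no match yet)
Bit 7: prefix='11' (no match yet)
Bit 8: prefix='110' -> emit 'n', reset
Bit 9: prefix='1' (no match yet)
Bit 10: prefix='11' (no match yet)
Bit 11: prefix='110' -> emit 'n', reset
Bit 12: prefix='1' (no match yet)
Bit 13: prefix='10' (no match yet)
Bit 14: prefix='100' -> emit 'h', reset
Bit 15: prefix='1' (no match yet)
Bit 16: prefix='10' (no match yet)
Bit 17: prefix='100' -> emit 'h', reset
Bit 18: prefix='1' (no match yet)
Bit 19: prefix='11' (no match yet)
Bit 20: prefix='111' -> emit 'g', reset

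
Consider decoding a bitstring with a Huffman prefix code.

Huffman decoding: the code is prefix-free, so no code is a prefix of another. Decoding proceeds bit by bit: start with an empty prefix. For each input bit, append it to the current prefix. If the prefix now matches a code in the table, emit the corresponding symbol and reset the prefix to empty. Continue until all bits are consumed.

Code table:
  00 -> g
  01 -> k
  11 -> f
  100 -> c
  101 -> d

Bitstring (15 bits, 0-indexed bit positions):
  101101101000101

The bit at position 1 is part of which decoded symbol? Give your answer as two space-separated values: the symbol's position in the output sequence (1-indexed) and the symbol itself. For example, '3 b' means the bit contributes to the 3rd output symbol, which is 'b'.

Answer: 1 d

Derivation:
Bit 0: prefix='1' (no match yet)
Bit 1: prefix='10' (no match yet)
Bit 2: prefix='101' -> emit 'd', reset
Bit 3: prefix='1' (no match yet)
Bit 4: prefix='10' (no match yet)
Bit 5: prefix='101' -> emit 'd', reset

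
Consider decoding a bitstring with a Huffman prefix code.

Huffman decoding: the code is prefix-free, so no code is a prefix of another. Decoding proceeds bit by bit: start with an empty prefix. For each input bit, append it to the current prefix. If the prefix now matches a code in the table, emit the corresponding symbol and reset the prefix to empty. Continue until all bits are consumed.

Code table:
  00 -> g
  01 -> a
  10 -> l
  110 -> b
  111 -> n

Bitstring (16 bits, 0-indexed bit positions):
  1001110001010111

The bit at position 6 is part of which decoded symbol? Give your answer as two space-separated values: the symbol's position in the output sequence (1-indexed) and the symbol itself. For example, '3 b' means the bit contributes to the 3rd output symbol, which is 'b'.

Bit 0: prefix='1' (no match yet)
Bit 1: prefix='10' -> emit 'l', reset
Bit 2: prefix='0' (no match yet)
Bit 3: prefix='01' -> emit 'a', reset
Bit 4: prefix='1' (no match yet)
Bit 5: prefix='11' (no match yet)
Bit 6: prefix='110' -> emit 'b', reset
Bit 7: prefix='0' (no match yet)
Bit 8: prefix='00' -> emit 'g', reset
Bit 9: prefix='1' (no match yet)
Bit 10: prefix='10' -> emit 'l', reset

Answer: 3 b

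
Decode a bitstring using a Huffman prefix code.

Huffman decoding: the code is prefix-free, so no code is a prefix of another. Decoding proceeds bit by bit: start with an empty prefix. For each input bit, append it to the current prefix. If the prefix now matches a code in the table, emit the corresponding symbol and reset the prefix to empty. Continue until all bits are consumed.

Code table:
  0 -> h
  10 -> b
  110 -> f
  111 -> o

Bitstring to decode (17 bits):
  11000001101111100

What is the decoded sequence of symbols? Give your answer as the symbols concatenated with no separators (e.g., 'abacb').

Answer: fhhhhfofh

Derivation:
Bit 0: prefix='1' (no match yet)
Bit 1: prefix='11' (no match yet)
Bit 2: prefix='110' -> emit 'f', reset
Bit 3: prefix='0' -> emit 'h', reset
Bit 4: prefix='0' -> emit 'h', reset
Bit 5: prefix='0' -> emit 'h', reset
Bit 6: prefix='0' -> emit 'h', reset
Bit 7: prefix='1' (no match yet)
Bit 8: prefix='11' (no match yet)
Bit 9: prefix='110' -> emit 'f', reset
Bit 10: prefix='1' (no match yet)
Bit 11: prefix='11' (no match yet)
Bit 12: prefix='111' -> emit 'o', reset
Bit 13: prefix='1' (no match yet)
Bit 14: prefix='11' (no match yet)
Bit 15: prefix='110' -> emit 'f', reset
Bit 16: prefix='0' -> emit 'h', reset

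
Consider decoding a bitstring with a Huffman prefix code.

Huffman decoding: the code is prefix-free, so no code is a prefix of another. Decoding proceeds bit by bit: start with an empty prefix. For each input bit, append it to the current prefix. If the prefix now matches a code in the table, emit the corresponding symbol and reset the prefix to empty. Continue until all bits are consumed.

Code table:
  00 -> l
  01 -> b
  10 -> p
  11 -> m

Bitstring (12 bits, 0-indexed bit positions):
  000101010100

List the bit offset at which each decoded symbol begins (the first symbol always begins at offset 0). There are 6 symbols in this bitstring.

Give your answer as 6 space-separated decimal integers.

Bit 0: prefix='0' (no match yet)
Bit 1: prefix='00' -> emit 'l', reset
Bit 2: prefix='0' (no match yet)
Bit 3: prefix='01' -> emit 'b', reset
Bit 4: prefix='0' (no match yet)
Bit 5: prefix='01' -> emit 'b', reset
Bit 6: prefix='0' (no match yet)
Bit 7: prefix='01' -> emit 'b', reset
Bit 8: prefix='0' (no match yet)
Bit 9: prefix='01' -> emit 'b', reset
Bit 10: prefix='0' (no match yet)
Bit 11: prefix='00' -> emit 'l', reset

Answer: 0 2 4 6 8 10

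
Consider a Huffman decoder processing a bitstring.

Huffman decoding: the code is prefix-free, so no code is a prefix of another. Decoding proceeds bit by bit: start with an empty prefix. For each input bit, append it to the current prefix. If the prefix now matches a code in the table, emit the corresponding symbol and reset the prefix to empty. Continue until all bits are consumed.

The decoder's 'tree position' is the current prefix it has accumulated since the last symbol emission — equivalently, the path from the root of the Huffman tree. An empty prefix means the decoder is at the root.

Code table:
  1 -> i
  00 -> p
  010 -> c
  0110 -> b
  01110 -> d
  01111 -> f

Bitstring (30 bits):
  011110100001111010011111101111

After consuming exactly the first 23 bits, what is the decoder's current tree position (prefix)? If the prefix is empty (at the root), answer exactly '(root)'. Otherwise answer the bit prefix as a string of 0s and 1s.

Bit 0: prefix='0' (no match yet)
Bit 1: prefix='01' (no match yet)
Bit 2: prefix='011' (no match yet)
Bit 3: prefix='0111' (no match yet)
Bit 4: prefix='01111' -> emit 'f', reset
Bit 5: prefix='0' (no match yet)
Bit 6: prefix='01' (no match yet)
Bit 7: prefix='010' -> emit 'c', reset
Bit 8: prefix='0' (no match yet)
Bit 9: prefix='00' -> emit 'p', reset
Bit 10: prefix='0' (no match yet)
Bit 11: prefix='01' (no match yet)
Bit 12: prefix='011' (no match yet)
Bit 13: prefix='0111' (no match yet)
Bit 14: prefix='01111' -> emit 'f', reset
Bit 15: prefix='0' (no match yet)
Bit 16: prefix='01' (no match yet)
Bit 17: prefix='010' -> emit 'c', reset
Bit 18: prefix='0' (no match yet)
Bit 19: prefix='01' (no match yet)
Bit 20: prefix='011' (no match yet)
Bit 21: prefix='0111' (no match yet)
Bit 22: prefix='01111' -> emit 'f', reset

Answer: (root)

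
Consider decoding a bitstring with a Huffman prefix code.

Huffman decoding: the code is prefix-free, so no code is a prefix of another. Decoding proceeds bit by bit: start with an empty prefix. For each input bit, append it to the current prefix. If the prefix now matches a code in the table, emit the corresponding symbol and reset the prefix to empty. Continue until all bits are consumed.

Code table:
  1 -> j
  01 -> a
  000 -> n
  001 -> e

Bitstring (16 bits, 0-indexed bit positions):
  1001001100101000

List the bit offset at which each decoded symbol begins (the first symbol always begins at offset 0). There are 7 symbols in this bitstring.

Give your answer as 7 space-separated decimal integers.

Bit 0: prefix='1' -> emit 'j', reset
Bit 1: prefix='0' (no match yet)
Bit 2: prefix='00' (no match yet)
Bit 3: prefix='001' -> emit 'e', reset
Bit 4: prefix='0' (no match yet)
Bit 5: prefix='00' (no match yet)
Bit 6: prefix='001' -> emit 'e', reset
Bit 7: prefix='1' -> emit 'j', reset
Bit 8: prefix='0' (no match yet)
Bit 9: prefix='00' (no match yet)
Bit 10: prefix='001' -> emit 'e', reset
Bit 11: prefix='0' (no match yet)
Bit 12: prefix='01' -> emit 'a', reset
Bit 13: prefix='0' (no match yet)
Bit 14: prefix='00' (no match yet)
Bit 15: prefix='000' -> emit 'n', reset

Answer: 0 1 4 7 8 11 13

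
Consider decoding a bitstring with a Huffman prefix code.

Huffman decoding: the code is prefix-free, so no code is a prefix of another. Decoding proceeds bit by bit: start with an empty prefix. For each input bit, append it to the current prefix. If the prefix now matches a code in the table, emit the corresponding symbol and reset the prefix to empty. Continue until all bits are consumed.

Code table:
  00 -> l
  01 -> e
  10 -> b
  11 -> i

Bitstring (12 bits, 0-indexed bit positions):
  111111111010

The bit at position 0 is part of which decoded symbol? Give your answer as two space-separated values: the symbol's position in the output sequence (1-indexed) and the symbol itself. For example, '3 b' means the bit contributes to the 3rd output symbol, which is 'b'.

Bit 0: prefix='1' (no match yet)
Bit 1: prefix='11' -> emit 'i', reset
Bit 2: prefix='1' (no match yet)
Bit 3: prefix='11' -> emit 'i', reset
Bit 4: prefix='1' (no match yet)

Answer: 1 i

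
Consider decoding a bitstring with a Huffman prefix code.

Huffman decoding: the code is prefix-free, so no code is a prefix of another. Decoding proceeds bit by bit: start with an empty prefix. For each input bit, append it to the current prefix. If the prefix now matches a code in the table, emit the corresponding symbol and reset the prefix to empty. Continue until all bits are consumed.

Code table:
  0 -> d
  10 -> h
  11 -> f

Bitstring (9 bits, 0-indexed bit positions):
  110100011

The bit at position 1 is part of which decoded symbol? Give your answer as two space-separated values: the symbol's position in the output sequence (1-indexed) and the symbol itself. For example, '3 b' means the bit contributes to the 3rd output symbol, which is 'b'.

Bit 0: prefix='1' (no match yet)
Bit 1: prefix='11' -> emit 'f', reset
Bit 2: prefix='0' -> emit 'd', reset
Bit 3: prefix='1' (no match yet)
Bit 4: prefix='10' -> emit 'h', reset
Bit 5: prefix='0' -> emit 'd', reset

Answer: 1 f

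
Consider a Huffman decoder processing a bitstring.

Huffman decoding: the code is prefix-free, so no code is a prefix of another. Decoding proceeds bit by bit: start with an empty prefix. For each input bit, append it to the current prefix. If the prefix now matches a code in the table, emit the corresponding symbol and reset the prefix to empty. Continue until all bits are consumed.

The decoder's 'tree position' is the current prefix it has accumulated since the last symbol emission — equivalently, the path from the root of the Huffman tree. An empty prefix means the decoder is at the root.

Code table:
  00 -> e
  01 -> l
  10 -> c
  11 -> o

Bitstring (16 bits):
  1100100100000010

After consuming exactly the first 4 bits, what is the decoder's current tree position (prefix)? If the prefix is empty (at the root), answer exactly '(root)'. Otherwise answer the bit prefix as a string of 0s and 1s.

Answer: (root)

Derivation:
Bit 0: prefix='1' (no match yet)
Bit 1: prefix='11' -> emit 'o', reset
Bit 2: prefix='0' (no match yet)
Bit 3: prefix='00' -> emit 'e', reset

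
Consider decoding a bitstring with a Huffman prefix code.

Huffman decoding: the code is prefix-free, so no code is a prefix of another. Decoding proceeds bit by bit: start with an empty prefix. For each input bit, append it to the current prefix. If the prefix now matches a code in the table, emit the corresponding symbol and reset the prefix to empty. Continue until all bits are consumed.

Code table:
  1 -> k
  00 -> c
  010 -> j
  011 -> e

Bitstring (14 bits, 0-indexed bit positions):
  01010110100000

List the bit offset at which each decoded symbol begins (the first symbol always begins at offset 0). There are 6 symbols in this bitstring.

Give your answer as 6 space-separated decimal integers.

Bit 0: prefix='0' (no match yet)
Bit 1: prefix='01' (no match yet)
Bit 2: prefix='010' -> emit 'j', reset
Bit 3: prefix='1' -> emit 'k', reset
Bit 4: prefix='0' (no match yet)
Bit 5: prefix='01' (no match yet)
Bit 6: prefix='011' -> emit 'e', reset
Bit 7: prefix='0' (no match yet)
Bit 8: prefix='01' (no match yet)
Bit 9: prefix='010' -> emit 'j', reset
Bit 10: prefix='0' (no match yet)
Bit 11: prefix='00' -> emit 'c', reset
Bit 12: prefix='0' (no match yet)
Bit 13: prefix='00' -> emit 'c', reset

Answer: 0 3 4 7 10 12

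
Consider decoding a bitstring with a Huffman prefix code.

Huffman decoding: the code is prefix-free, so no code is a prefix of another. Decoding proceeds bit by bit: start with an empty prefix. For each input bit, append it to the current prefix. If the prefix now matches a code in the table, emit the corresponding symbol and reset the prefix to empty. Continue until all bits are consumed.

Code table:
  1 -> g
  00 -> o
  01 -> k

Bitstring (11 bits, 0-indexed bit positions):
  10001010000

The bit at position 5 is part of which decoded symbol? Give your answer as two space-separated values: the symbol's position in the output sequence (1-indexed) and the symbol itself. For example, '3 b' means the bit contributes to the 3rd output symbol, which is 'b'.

Bit 0: prefix='1' -> emit 'g', reset
Bit 1: prefix='0' (no match yet)
Bit 2: prefix='00' -> emit 'o', reset
Bit 3: prefix='0' (no match yet)
Bit 4: prefix='01' -> emit 'k', reset
Bit 5: prefix='0' (no match yet)
Bit 6: prefix='01' -> emit 'k', reset
Bit 7: prefix='0' (no match yet)
Bit 8: prefix='00' -> emit 'o', reset
Bit 9: prefix='0' (no match yet)

Answer: 4 k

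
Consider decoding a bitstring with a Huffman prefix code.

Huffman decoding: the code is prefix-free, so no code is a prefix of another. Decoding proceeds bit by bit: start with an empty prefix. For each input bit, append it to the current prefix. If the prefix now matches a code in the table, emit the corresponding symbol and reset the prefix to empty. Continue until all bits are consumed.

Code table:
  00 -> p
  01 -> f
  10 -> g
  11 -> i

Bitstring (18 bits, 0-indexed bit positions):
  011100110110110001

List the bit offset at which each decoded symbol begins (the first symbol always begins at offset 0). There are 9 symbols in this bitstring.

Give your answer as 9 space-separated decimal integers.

Answer: 0 2 4 6 8 10 12 14 16

Derivation:
Bit 0: prefix='0' (no match yet)
Bit 1: prefix='01' -> emit 'f', reset
Bit 2: prefix='1' (no match yet)
Bit 3: prefix='11' -> emit 'i', reset
Bit 4: prefix='0' (no match yet)
Bit 5: prefix='00' -> emit 'p', reset
Bit 6: prefix='1' (no match yet)
Bit 7: prefix='11' -> emit 'i', reset
Bit 8: prefix='0' (no match yet)
Bit 9: prefix='01' -> emit 'f', reset
Bit 10: prefix='1' (no match yet)
Bit 11: prefix='10' -> emit 'g', reset
Bit 12: prefix='1' (no match yet)
Bit 13: prefix='11' -> emit 'i', reset
Bit 14: prefix='0' (no match yet)
Bit 15: prefix='00' -> emit 'p', reset
Bit 16: prefix='0' (no match yet)
Bit 17: prefix='01' -> emit 'f', reset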